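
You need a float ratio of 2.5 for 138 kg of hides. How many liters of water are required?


Water = hide weight x target ratio
Water = 138 x 2.5 = 345.0 L


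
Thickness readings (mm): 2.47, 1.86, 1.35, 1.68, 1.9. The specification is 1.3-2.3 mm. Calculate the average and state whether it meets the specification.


Sum = 9.26
Average = 9.26 / 5 = 1.85 mm
Specification range: 1.3 to 2.3 mm
Within spec: Yes


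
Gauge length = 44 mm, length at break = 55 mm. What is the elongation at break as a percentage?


Extension = 55 - 44 = 11 mm
Elongation = 11 / 44 x 100 = 25.0%


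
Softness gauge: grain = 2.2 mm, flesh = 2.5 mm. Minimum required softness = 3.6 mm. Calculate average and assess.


Average softness = 2.35 mm
Meets requirement: No

Average = (2.2 + 2.5) / 2 = 2.35 mm
Minimum = 3.6 mm
Meets requirement: No


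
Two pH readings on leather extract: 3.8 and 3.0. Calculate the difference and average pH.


Difference = 0.8
Average pH = 3.40


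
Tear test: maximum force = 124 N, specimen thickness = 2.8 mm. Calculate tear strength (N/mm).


Tear strength = force / thickness
Tear = 124 / 2.8 = 44.3 N/mm


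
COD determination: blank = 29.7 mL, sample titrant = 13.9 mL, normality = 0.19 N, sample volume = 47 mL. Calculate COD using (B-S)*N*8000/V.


511.0 mg/L

COD = (29.7 - 13.9) x 0.19 x 8000 / 47
COD = 15.8 x 0.19 x 8000 / 47
COD = 511.0 mg/L


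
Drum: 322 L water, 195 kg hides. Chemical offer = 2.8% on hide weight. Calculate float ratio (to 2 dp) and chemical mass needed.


Float ratio = 1.65
Chemical needed = 5.46 kg


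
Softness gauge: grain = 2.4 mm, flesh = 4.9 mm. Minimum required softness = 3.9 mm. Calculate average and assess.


Average = (2.4 + 4.9) / 2 = 3.65 mm
Minimum = 3.9 mm
Meets requirement: No


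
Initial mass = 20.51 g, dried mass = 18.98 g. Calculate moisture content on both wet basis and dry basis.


Moisture lost = 20.51 - 18.98 = 1.53 g
Wet basis MC = 1.53 / 20.51 x 100 = 7.5%
Dry basis MC = 1.53 / 18.98 x 100 = 8.1%


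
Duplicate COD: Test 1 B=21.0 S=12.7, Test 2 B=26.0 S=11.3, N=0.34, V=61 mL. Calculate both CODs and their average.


COD1 = 370.1 mg/L
COD2 = 655.5 mg/L
Average = 512.8 mg/L


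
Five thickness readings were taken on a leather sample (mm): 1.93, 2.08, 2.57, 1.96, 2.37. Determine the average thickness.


2.18 mm


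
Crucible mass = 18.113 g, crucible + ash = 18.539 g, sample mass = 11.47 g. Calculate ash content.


Ash mass = 0.426 g
Ash content = 3.71%

Ash mass = 18.539 - 18.113 = 0.426 g
Ash% = 0.426 / 11.47 x 100 = 3.71%


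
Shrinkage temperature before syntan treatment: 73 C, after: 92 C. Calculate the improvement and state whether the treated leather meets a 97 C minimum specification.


Improvement = 92 - 73 = 19 C
Spec check: 92 C >= 97 C? No


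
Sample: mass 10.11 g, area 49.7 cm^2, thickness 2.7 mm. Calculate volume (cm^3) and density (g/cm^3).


Volume = 13.419 cm^3
Density = 0.753 g/cm^3

Thickness in cm = 2.7 / 10 = 0.27 cm
Volume = 49.7 x 0.27 = 13.419 cm^3
Density = 10.11 / 13.419 = 0.753 g/cm^3


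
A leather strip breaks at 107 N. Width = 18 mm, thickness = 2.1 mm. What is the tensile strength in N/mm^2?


2.83 N/mm^2


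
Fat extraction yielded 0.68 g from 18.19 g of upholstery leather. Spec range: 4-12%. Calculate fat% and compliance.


Fat content = 3.7%
Compliant: No

Fat% = 0.68 / 18.19 x 100 = 3.7%
Spec range: 4-12%
Compliant: No


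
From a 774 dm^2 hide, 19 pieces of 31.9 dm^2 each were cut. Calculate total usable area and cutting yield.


Usable area = 606.1 dm^2
Yield = 78.3%


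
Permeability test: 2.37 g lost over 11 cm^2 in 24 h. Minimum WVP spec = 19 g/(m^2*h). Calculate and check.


WVP = 2.37 / (11 x 24) x 10000 = 89.77 g/(m^2*h)
Minimum: 19 g/(m^2*h)
Meets spec: Yes


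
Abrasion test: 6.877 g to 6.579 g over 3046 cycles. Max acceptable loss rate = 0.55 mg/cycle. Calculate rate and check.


Rate = 0.098 mg/cycle
Passes: Yes

Loss = 6.877 - 6.579 = 0.298 g
Rate = 0.298 g / 3046 cycles x 1000 = 0.098 mg/cycle
Max = 0.55 mg/cycle
Passes: Yes


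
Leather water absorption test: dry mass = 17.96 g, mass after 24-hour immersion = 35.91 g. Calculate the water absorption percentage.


Water absorbed = 35.91 - 17.96 = 17.95 g
WA% = 17.95 / 17.96 x 100 = 99.9%


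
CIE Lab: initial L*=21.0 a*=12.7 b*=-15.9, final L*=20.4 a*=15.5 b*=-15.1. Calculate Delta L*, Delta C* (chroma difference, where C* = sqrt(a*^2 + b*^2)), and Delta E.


Delta L* = -0.6
Delta C* = 1.29
Delta E = 2.97

Delta L* = 20.4 - 21.0 = -0.6
C1* = sqrt((12.7)^2 + (-15.9)^2) = 20.349
C2* = sqrt((15.5)^2 + (-15.1)^2) = 21.639
Delta C* = 21.639 - 20.349 = 1.29
Delta E = sqrt((-0.6)^2 + (2.8)^2 + (0.8)^2) = 2.97


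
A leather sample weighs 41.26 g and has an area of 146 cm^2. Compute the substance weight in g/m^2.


2826.0 g/m^2

Substance weight = mass / area x 10000
SW = 41.26 / 146 x 10000
SW = 2826.0 g/m^2


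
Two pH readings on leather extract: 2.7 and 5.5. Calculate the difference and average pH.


Difference = 2.8
Average pH = 4.10

Difference = |2.7 - 5.5| = 2.8
Average = (2.7 + 5.5) / 2 = 4.10


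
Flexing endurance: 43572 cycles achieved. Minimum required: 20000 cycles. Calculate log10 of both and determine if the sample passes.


Achieved: log10 = 4.64
Required: log10 = 4.30
Passes: Yes

log10(43572) = 4.64
log10(20000) = 4.30
Passes: Yes


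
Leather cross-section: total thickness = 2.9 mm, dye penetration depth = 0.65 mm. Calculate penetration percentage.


Penetration% = 0.65 / 2.9 x 100
Penetration = 22.4%


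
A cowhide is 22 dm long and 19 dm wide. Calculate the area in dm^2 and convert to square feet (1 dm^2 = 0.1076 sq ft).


Area = 22 x 19 = 418 dm^2
Conversion: 418 x 0.1076 = 44.98 sq ft


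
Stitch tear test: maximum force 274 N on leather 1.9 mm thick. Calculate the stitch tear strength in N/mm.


Stitch tear strength = force / thickness
STS = 274 / 1.9 = 144.2 N/mm


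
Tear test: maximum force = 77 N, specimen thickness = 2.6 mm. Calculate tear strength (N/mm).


Tear strength = force / thickness
Tear = 77 / 2.6 = 29.6 N/mm


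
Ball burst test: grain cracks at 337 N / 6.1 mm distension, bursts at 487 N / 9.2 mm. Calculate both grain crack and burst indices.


Crack index = 55.2 N/mm
Burst index = 52.9 N/mm


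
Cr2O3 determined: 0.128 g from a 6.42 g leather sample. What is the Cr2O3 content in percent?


Cr2O3% = 0.128 / 6.42 x 100
Cr2O3% = 1.99%


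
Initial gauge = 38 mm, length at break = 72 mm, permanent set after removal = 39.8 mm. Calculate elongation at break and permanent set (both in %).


Elongation at break = (72 - 38) / 38 x 100 = 89.5%
Permanent set = (39.8 - 38) / 38 x 100 = 4.7%


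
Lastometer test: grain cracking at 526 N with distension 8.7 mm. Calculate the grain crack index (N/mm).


60.5 N/mm

Grain crack index = force / distension
Index = 526 / 8.7 = 60.5 N/mm


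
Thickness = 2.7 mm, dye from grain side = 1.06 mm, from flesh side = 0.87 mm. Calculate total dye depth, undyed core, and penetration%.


Total dyed = 1.06 + 0.87 = 1.93 mm
Undyed core = 2.7 - 1.93 = 0.77 mm
Penetration = 1.93 / 2.7 x 100 = 71.5%


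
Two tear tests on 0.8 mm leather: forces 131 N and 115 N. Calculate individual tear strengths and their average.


Tear 1 = 163.8 N/mm
Tear 2 = 143.8 N/mm
Average = 153.8 N/mm

Tear 1 = 131 / 0.8 = 163.8 N/mm
Tear 2 = 115 / 0.8 = 143.8 N/mm
Average = (163.8 + 143.8) / 2 = 153.8 N/mm


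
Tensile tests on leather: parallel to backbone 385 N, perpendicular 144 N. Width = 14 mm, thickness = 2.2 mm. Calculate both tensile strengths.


Parallel = 12.50 N/mm^2
Perpendicular = 4.68 N/mm^2

Area = 14 x 2.2 = 30.8 mm^2
TS (parallel) = 385 / 30.8 = 12.50 N/mm^2
TS (perpendicular) = 144 / 30.8 = 4.68 N/mm^2


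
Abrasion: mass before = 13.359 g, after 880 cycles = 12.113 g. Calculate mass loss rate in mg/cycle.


1.416 mg/cycle

Mass loss = 13.359 - 12.113 = 1.246 g
Rate = 1.246 / 880 x 1000 = 1.416 mg/cycle


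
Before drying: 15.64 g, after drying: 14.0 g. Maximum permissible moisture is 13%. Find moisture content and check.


MC = (15.64 - 14.0) / 15.64 x 100 = 10.5%
Maximum: 13%
Acceptable: Yes


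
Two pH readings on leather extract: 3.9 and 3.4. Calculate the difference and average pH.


Difference = |3.9 - 3.4| = 0.5
Average = (3.9 + 3.4) / 2 = 3.65


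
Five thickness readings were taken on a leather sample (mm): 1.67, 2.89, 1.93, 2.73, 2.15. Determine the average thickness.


Sum = 1.67 + 2.89 + 1.93 + 2.73 + 2.15 = 11.37
Average = 11.37 / 5 = 2.27 mm


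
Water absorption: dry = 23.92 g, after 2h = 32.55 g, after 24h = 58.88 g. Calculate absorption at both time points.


2h absorption = 36.1%
24h absorption = 146.2%


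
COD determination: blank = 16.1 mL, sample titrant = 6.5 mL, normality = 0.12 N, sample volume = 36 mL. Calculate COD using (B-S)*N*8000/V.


COD = (16.1 - 6.5) x 0.12 x 8000 / 36
COD = 9.6 x 0.12 x 8000 / 36
COD = 256.0 mg/L


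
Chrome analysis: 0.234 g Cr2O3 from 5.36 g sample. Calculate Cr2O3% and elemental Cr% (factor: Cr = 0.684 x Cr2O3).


Cr2O3 = 4.37%
Cr = 2.99%


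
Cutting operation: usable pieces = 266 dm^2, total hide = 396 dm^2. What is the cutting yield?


Yield = usable / total x 100
Yield = 266 / 396 x 100 = 67.2%


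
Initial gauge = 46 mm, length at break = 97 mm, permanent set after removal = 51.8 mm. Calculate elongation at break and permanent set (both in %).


Elongation at break = 110.9%
Permanent set = 12.6%


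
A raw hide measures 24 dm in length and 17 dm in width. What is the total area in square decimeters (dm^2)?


408 dm^2

Area = length x width
Area = 24 x 17 = 408 dm^2


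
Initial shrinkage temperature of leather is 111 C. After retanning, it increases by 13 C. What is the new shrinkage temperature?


New Ts = 111 + 13 = 124 C


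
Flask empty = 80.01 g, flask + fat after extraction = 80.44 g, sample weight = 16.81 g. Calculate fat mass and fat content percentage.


Fat mass = 80.44 - 80.01 = 0.43 g
Fat% = 0.43 / 16.81 x 100 = 2.6%


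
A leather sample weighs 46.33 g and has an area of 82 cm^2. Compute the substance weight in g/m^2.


5650.0 g/m^2


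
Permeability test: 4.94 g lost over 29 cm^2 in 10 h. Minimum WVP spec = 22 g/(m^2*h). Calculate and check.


WVP = 170.34 g/(m^2*h)
Meets specification: Yes

WVP = 4.94 / (29 x 10) x 10000 = 170.34 g/(m^2*h)
Minimum: 22 g/(m^2*h)
Meets spec: Yes


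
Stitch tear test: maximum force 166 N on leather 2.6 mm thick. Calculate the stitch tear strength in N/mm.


Stitch tear strength = force / thickness
STS = 166 / 2.6 = 63.8 N/mm


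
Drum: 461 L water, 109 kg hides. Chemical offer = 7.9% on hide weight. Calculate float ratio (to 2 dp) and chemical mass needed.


Float ratio = 4.23
Chemical needed = 8.611 kg


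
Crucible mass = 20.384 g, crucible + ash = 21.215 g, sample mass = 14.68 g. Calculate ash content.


Ash mass = 0.831 g
Ash content = 5.66%

Ash mass = 21.215 - 20.384 = 0.831 g
Ash% = 0.831 / 14.68 x 100 = 5.66%


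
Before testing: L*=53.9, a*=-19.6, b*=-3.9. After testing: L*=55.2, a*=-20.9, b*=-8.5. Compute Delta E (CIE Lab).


Delta E = 4.95

dL = 55.2 - 53.9 = 1.3
da = -20.9 - (-19.6) = -1.3
db = -8.5 - (-3.9) = -4.6
dE = sqrt((1.3)^2 + (-1.3)^2 + (-4.6)^2) = 4.95


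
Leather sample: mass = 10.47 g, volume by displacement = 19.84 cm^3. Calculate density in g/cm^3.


Density = mass / volume
Density = 10.47 / 19.84 = 0.528 g/cm^3


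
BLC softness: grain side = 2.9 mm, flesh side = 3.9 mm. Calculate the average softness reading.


3.40 mm

Average = (2.9 + 3.9) / 2
Average = 3.40 mm


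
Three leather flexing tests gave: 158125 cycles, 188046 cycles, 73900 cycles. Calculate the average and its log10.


Average = 140024 cycles
log10 = 5.15


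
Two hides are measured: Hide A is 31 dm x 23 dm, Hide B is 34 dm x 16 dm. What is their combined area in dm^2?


1257 dm^2

Hide A area = 31 x 23 = 713 dm^2
Hide B area = 34 x 16 = 544 dm^2
Total = 713 + 544 = 1257 dm^2


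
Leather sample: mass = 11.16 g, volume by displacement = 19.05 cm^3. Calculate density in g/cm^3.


0.586 g/cm^3

Density = mass / volume
Density = 11.16 / 19.05 = 0.586 g/cm^3


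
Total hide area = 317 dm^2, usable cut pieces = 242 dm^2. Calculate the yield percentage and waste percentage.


Yield = 76.3%
Waste = 23.7%

Yield = 242 / 317 x 100 = 76.3%
Waste = 317 - 242 = 75 dm^2
Waste% = 100 - 76.3 = 23.7%


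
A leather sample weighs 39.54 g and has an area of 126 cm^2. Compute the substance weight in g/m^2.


Substance weight = mass / area x 10000
SW = 39.54 / 126 x 10000
SW = 3138.1 g/m^2


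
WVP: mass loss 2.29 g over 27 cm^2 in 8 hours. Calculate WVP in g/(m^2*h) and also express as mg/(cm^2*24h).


WVP = 2.29 / (27 x 8) x 10000 = 106.02 g/(m^2*h)
Mass loss in mg = 2.29 x 1000 = 2290 mg
Per cm^2 per 24h in mg: 2290 x 24 / (27 x 8) = 54960 / 216 = 254.44 mg/(cm^2*24h)


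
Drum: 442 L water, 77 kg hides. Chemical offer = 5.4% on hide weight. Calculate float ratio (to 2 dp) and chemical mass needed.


Float ratio = 442 / 77 = 5.74
Chemical = 77 x 5.4 / 100 = 4.158 kg


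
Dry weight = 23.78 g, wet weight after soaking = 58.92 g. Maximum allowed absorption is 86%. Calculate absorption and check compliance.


WA = (58.92 - 23.78) / 23.78 x 100 = 147.8%
Maximum allowed: 86%
Compliant: No


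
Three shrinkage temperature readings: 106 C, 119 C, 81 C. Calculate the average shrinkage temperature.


Average = (106 + 119 + 81) / 3
Average = 306 / 3 = 102.0 C


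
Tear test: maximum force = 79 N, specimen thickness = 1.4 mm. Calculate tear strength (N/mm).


Tear strength = force / thickness
Tear = 79 / 1.4 = 56.4 N/mm


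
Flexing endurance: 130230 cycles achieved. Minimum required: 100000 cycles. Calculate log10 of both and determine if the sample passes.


Achieved: log10 = 5.11
Required: log10 = 5.00
Passes: Yes


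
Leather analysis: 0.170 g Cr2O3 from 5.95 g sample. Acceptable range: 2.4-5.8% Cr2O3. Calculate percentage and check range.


Cr2O3% = 0.170 / 5.95 x 100 = 2.86%
Acceptable range: 2.4 to 5.8%
Within range: Yes


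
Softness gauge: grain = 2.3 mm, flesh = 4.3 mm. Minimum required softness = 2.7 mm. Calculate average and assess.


Average = (2.3 + 4.3) / 2 = 3.30 mm
Minimum = 2.7 mm
Meets requirement: Yes


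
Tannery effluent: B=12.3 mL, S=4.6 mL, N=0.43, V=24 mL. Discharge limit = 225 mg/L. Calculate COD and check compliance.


COD = 1103.7 mg/L
Compliant: No


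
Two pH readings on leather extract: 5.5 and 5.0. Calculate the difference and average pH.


Difference = 0.5
Average pH = 5.25

Difference = |5.5 - 5.0| = 0.5
Average = (5.5 + 5.0) / 2 = 5.25


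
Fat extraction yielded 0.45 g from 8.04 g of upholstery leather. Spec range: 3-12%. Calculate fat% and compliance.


Fat content = 5.6%
Compliant: Yes


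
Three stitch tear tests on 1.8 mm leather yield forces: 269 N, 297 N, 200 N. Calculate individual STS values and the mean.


STS1 = 149.4 N/mm
STS2 = 165.0 N/mm
STS3 = 111.1 N/mm
Mean = 141.8 N/mm

STS1 = 269 / 1.8 = 149.4 N/mm
STS2 = 297 / 1.8 = 165.0 N/mm
STS3 = 200 / 1.8 = 111.1 N/mm
Mean = (149.4 + 165.0 + 111.1) / 3 = 141.8 N/mm


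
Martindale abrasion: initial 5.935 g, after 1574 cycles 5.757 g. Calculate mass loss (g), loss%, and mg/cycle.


Loss = 5.935 - 5.757 = 0.178 g
Loss% = 0.178 / 5.935 x 100 = 3.00%
Rate = 0.178 / 1574 x 1000 = 0.113 mg/cycle


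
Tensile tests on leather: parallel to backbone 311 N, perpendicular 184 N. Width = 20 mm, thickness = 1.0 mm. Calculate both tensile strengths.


Area = 20 x 1.0 = 20.0 mm^2
TS (parallel) = 311 / 20.0 = 15.55 N/mm^2
TS (perpendicular) = 184 / 20.0 = 9.20 N/mm^2


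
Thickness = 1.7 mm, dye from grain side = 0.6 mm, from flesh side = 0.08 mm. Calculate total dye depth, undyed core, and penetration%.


Total dyed = 0.6 + 0.08 = 0.68 mm
Undyed core = 1.7 - 0.68 = 1.02 mm
Penetration = 0.68 / 1.7 x 100 = 40.0%


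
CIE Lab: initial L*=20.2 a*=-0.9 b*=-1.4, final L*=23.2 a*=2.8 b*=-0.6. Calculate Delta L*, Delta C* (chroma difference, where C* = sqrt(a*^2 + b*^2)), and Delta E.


Delta L* = 3.0
Delta C* = 1.20
Delta E = 4.83


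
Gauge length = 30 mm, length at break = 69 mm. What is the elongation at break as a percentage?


130.0%

Extension = 69 - 30 = 39 mm
Elongation = 39 / 30 x 100 = 130.0%


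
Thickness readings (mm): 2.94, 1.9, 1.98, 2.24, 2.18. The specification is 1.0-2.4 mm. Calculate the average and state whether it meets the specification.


Sum = 11.24
Average = 11.24 / 5 = 2.25 mm
Specification range: 1.0 to 2.4 mm
Within spec: Yes


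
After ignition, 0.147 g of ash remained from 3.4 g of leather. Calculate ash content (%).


4.32%


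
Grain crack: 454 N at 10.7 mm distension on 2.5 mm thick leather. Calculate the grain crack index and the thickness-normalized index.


Crack index = 42.4 N/mm
Normalized index = 17.0 N/mm per mm

Crack index = 454 / 10.7 = 42.4 N/mm
Normalized = 42.4 / 2.5 = 17.0 N/mm per mm


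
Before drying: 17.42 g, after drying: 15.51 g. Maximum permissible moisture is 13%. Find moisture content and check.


MC = (17.42 - 15.51) / 17.42 x 100 = 11.0%
Maximum: 13%
Acceptable: Yes


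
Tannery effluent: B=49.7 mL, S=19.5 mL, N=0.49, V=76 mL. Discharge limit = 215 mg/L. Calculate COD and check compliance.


COD = 1557.7 mg/L
Compliant: No


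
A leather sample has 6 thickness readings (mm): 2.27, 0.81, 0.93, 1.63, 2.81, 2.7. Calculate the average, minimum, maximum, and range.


Average = 1.86 mm
Min = 0.81 mm
Max = 2.81 mm
Range = 2.00 mm


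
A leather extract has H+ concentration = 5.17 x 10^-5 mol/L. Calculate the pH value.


pH = 4.29

pH = -log10[H+]
pH = -log10(5.17 x 10^-5) = 4.29


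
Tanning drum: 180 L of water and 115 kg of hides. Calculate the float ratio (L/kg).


1.6

Float ratio = water / hide weight
Ratio = 180 / 115 = 1.6


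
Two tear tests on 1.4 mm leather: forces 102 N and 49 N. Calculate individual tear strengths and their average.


Tear 1 = 102 / 1.4 = 72.9 N/mm
Tear 2 = 49 / 1.4 = 35.0 N/mm
Average = (72.9 + 35.0) / 2 = 54.0 N/mm


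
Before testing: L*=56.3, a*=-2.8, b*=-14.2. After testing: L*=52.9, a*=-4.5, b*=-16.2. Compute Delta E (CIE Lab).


Delta E = 4.30

dL = 52.9 - 56.3 = -3.4
da = -4.5 - (-2.8) = -1.7
db = -16.2 - (-14.2) = -2.0
dE = sqrt((-3.4)^2 + (-1.7)^2 + (-2.0)^2) = 4.30


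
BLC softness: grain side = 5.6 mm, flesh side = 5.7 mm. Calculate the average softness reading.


5.65 mm

Average = (5.6 + 5.7) / 2
Average = 5.65 mm


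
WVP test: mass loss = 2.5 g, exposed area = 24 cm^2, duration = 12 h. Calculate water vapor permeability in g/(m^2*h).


WVP = mass_loss / (area x time) x 10000
WVP = 2.5 / (24 x 12) x 10000
WVP = 2.5 / 288 x 10000 = 86.81 g/(m^2*h)


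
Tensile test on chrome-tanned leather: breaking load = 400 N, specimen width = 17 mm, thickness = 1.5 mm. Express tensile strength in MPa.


Cross-section = 17 x 1.5 = 25.5 mm^2
TS = 400 / 25.5 = 15.69 MPa
(1 N/mm^2 = 1 MPa)


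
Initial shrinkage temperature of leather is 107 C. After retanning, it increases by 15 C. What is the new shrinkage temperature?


122 C

New Ts = 107 + 15 = 122 C


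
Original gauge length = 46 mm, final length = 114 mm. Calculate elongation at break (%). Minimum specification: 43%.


Elongation = 147.8%
Meets spec: Yes

Extension = 114 - 46 = 68 mm
Elongation = 68 / 46 x 100 = 147.8%
Minimum required: 43%
Meets specification: Yes


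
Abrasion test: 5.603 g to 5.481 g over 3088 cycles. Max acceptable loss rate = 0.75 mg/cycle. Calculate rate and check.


Rate = 0.040 mg/cycle
Passes: Yes


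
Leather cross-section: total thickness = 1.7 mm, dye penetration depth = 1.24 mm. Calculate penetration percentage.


Penetration% = 1.24 / 1.7 x 100
Penetration = 72.9%


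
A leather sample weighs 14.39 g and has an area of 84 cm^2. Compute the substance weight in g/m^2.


1713.1 g/m^2


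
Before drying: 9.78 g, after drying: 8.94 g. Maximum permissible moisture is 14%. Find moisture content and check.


Moisture content = 8.6%
Acceptable: Yes

MC = (9.78 - 8.94) / 9.78 x 100 = 8.6%
Maximum: 14%
Acceptable: Yes


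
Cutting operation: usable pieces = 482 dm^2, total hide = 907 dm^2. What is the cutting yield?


Yield = usable / total x 100
Yield = 482 / 907 x 100 = 53.1%


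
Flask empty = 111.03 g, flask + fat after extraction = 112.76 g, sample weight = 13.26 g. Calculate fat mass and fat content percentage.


Fat mass = 1.73 g
Fat content = 13.0%


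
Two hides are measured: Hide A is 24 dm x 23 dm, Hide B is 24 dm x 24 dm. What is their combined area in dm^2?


1128 dm^2


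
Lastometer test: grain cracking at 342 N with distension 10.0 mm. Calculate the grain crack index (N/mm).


Grain crack index = force / distension
Index = 342 / 10.0 = 34.2 N/mm


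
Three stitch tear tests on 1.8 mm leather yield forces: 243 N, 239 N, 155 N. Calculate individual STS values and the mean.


STS1 = 243 / 1.8 = 135.0 N/mm
STS2 = 239 / 1.8 = 132.8 N/mm
STS3 = 155 / 1.8 = 86.1 N/mm
Mean = (135.0 + 132.8 + 86.1) / 3 = 118.0 N/mm


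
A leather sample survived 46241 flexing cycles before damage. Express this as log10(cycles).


log10(46241) = 4.67


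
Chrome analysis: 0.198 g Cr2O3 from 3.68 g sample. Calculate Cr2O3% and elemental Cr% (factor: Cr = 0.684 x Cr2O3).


Cr2O3% = 0.198 / 3.68 x 100 = 5.38%
Cr% = 5.38 x 0.684 = 3.68%


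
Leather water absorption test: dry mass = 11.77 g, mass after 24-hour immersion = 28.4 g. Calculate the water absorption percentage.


141.3%


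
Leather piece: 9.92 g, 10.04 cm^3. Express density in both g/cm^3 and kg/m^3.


0.988 g/cm^3
988 kg/m^3

Density = 9.92 / 10.04 = 0.988 g/cm^3
Convert: 0.988 x 1000 = 988 kg/m^3


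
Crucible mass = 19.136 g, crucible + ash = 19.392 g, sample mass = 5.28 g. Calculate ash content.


Ash mass = 0.256 g
Ash content = 4.85%


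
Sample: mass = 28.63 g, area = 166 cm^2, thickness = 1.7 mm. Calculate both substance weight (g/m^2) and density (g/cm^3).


SW = 28.63 / 166 x 10000 = 1724.7 g/m^2
Volume = 166 x 1.7 / 10 = 28.22 cm^3
Density = 28.63 / 28.22 = 1.015 g/cm^3


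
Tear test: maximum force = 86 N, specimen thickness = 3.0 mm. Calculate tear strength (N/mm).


Tear strength = force / thickness
Tear = 86 / 3.0 = 28.7 N/mm


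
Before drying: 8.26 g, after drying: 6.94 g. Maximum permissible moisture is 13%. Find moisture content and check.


MC = (8.26 - 6.94) / 8.26 x 100 = 16.0%
Maximum: 13%
Acceptable: No


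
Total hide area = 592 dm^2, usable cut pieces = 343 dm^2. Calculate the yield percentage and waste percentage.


Yield = 343 / 592 x 100 = 57.9%
Waste = 592 - 343 = 249 dm^2
Waste% = 100 - 57.9 = 42.1%


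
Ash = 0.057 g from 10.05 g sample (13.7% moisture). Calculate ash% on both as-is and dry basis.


As-is ash = 0.57%
Dry-basis ash = 0.66%


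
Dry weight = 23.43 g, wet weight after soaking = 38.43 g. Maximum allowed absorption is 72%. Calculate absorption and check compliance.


Absorption = 64.0%
Compliant: Yes

WA = (38.43 - 23.43) / 23.43 x 100 = 64.0%
Maximum allowed: 72%
Compliant: Yes


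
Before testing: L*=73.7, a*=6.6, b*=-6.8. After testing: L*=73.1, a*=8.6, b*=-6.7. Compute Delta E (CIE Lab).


dL = 73.1 - 73.7 = -0.6
da = 8.6 - 6.6 = 2.0
db = -6.7 - (-6.8) = 0.1
dE = sqrt((-0.6)^2 + (2.0)^2 + (0.1)^2) = 2.09


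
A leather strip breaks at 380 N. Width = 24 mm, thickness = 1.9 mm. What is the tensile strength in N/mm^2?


Cross-sectional area = 24 x 1.9 = 45.6 mm^2
Tensile strength = 380 / 45.6 = 8.33 N/mm^2


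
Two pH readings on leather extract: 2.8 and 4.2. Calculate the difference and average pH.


Difference = 1.4
Average pH = 3.50


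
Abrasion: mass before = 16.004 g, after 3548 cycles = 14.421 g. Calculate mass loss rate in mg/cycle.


Mass loss = 16.004 - 14.421 = 1.583 g
Rate = 1.583 / 3548 x 1000 = 0.446 mg/cycle


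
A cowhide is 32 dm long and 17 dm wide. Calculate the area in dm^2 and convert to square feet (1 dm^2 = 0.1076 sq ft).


544 dm^2
58.53 sq ft

Area = 32 x 17 = 544 dm^2
Conversion: 544 x 0.1076 = 58.53 sq ft


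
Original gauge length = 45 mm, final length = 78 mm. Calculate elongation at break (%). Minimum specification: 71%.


Elongation = 73.3%
Meets spec: Yes

Extension = 78 - 45 = 33 mm
Elongation = 33 / 45 x 100 = 73.3%
Minimum required: 71%
Meets specification: Yes


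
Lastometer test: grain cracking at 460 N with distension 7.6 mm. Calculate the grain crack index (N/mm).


Grain crack index = force / distension
Index = 460 / 7.6 = 60.5 N/mm


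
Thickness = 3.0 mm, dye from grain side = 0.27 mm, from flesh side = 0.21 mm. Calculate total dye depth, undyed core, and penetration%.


Total dyed = 0.27 + 0.21 = 0.48 mm
Undyed core = 3.0 - 0.48 = 2.52 mm
Penetration = 0.48 / 3.0 x 100 = 16.0%


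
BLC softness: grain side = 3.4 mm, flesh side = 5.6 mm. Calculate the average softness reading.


4.50 mm

Average = (3.4 + 5.6) / 2
Average = 4.50 mm


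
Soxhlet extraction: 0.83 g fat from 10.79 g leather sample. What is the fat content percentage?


Fat content = 0.83 / 10.79 x 100
Fat = 7.7%


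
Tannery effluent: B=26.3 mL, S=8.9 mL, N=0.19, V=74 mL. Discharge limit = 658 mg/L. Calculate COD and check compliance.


COD = (26.3 - 8.9) x 0.19 x 8000 / 74 = 357.4 mg/L
Limit: 658 mg/L
Compliant: Yes


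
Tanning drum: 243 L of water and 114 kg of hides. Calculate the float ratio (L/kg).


Float ratio = water / hide weight
Ratio = 243 / 114 = 2.1


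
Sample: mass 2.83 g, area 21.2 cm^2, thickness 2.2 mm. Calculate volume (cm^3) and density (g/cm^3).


Volume = 4.664 cm^3
Density = 0.607 g/cm^3


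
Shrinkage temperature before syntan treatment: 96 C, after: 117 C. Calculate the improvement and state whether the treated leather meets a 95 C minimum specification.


Improvement = 117 - 96 = 21 C
Spec check: 117 C >= 95 C? Yes


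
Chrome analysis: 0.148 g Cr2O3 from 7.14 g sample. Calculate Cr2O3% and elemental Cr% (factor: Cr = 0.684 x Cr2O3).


Cr2O3% = 0.148 / 7.14 x 100 = 2.07%
Cr% = 2.07 x 0.684 = 1.42%


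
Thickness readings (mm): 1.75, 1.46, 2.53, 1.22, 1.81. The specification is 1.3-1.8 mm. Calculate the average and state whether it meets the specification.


Average = 1.75 mm
Within specification: Yes

Sum = 8.77
Average = 8.77 / 5 = 1.75 mm
Specification range: 1.3 to 1.8 mm
Within spec: Yes


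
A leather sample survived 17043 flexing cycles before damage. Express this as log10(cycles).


4.23


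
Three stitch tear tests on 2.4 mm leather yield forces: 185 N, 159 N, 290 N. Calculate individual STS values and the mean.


STS1 = 77.1 N/mm
STS2 = 66.3 N/mm
STS3 = 120.8 N/mm
Mean = 88.1 N/mm

STS1 = 185 / 2.4 = 77.1 N/mm
STS2 = 159 / 2.4 = 66.3 N/mm
STS3 = 290 / 2.4 = 120.8 N/mm
Mean = (77.1 + 66.3 + 120.8) / 3 = 88.1 N/mm


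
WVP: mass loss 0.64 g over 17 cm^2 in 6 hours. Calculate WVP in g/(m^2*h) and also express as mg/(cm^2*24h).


WVP = 0.64 / (17 x 6) x 10000 = 62.75 g/(m^2*h)
Mass loss in mg = 0.64 x 1000 = 640 mg
Per cm^2 per 24h in mg: 640 x 24 / (17 x 6) = 15360 / 102 = 150.59 mg/(cm^2*24h)


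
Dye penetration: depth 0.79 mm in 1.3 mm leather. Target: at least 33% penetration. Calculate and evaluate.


Penetration = 60.8%
Meets target: Yes

Penetration = 0.79 / 1.3 x 100 = 60.8%
Target: 33%
Meets target: Yes


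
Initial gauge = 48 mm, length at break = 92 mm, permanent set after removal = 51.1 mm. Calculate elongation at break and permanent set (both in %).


Elongation at break = (92 - 48) / 48 x 100 = 91.7%
Permanent set = (51.1 - 48) / 48 x 100 = 6.5%


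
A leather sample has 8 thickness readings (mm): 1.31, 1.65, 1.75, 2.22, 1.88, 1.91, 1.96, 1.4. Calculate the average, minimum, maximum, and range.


Average = 1.76 mm
Min = 1.31 mm
Max = 2.22 mm
Range = 0.91 mm

Sum = 14.08
Average = 14.08 / 8 = 1.76 mm
Minimum = 1.31 mm
Maximum = 2.22 mm
Range = 2.22 - 1.31 = 0.91 mm


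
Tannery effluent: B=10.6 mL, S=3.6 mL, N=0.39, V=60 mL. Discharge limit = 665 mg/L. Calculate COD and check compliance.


COD = 364.0 mg/L
Compliant: Yes


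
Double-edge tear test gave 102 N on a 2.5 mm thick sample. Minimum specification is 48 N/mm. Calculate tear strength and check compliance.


Tear strength = 40.8 N/mm
Compliant: No

Tear strength = 102 / 2.5 = 40.8 N/mm
Required minimum = 48 N/mm
Compliant: No


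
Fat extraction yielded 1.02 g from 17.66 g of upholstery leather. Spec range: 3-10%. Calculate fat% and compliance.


Fat% = 1.02 / 17.66 x 100 = 5.8%
Spec range: 3-10%
Compliant: Yes


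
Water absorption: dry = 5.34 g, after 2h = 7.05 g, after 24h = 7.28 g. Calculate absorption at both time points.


2h absorption = 32.0%
24h absorption = 36.3%

WA (2h) = (7.05 - 5.34) / 5.34 x 100 = 32.0%
WA (24h) = (7.28 - 5.34) / 5.34 x 100 = 36.3%


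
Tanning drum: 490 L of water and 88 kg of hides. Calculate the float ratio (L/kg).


Float ratio = water / hide weight
Ratio = 490 / 88 = 5.6


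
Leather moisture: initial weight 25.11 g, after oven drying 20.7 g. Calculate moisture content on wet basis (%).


Moisture = 25.11 - 20.7 = 4.41 g
MC = 4.41 / 25.11 x 100 = 17.6%


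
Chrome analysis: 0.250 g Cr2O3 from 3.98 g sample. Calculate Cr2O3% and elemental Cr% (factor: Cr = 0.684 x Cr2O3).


Cr2O3% = 0.250 / 3.98 x 100 = 6.28%
Cr% = 6.28 x 0.684 = 4.30%


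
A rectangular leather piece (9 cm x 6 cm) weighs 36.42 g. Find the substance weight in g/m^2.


Area = 9 x 6 = 54 cm^2
SW = 36.42 / 54 x 10000 = 6744.4 g/m^2


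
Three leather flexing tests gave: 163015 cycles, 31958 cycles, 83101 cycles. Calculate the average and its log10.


Average = (163015 + 31958 + 83101) / 3 = 92691 cycles
log10(92691) = 4.97


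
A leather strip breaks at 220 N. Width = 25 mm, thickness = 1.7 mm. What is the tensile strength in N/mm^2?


5.18 N/mm^2

Cross-sectional area = 25 x 1.7 = 42.5 mm^2
Tensile strength = 220 / 42.5 = 5.18 N/mm^2


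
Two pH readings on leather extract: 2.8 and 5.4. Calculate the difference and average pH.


Difference = |2.8 - 5.4| = 2.6
Average = (2.8 + 5.4) / 2 = 4.10


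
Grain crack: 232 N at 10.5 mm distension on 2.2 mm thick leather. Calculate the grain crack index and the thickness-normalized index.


Crack index = 22.1 N/mm
Normalized index = 10.0 N/mm per mm


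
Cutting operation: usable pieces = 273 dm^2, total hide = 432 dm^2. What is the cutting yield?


63.2%

Yield = usable / total x 100
Yield = 273 / 432 x 100 = 63.2%


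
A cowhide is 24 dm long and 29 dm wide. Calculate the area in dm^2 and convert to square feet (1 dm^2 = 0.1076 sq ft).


Area = 24 x 29 = 696 dm^2
Conversion: 696 x 0.1076 = 74.89 sq ft


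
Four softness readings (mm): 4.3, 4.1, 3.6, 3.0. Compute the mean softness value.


3.75 mm


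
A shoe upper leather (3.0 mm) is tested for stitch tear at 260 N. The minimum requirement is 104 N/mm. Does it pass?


STS = 86.7 N/mm
Passes: No


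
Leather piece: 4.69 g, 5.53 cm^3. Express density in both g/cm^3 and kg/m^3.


0.848 g/cm^3
848 kg/m^3


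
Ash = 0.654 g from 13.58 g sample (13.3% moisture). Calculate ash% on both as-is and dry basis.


As-is ash = 4.82%
Dry-basis ash = 5.55%

As-is ash% = 0.654 / 13.58 x 100 = 4.82%
Dry mass = 13.58 x (100 - 13.3) / 100 = 11.77386 g
Dry-basis ash% = 0.654 / 11.77386 x 100 = 5.55%


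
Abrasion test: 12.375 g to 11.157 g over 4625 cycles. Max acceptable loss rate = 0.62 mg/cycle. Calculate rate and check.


Loss = 12.375 - 11.157 = 1.218 g
Rate = 1.218 g / 4625 cycles x 1000 = 0.263 mg/cycle
Max = 0.62 mg/cycle
Passes: Yes


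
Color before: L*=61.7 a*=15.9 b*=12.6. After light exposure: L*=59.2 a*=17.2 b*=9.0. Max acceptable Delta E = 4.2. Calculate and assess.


Delta E = 4.57
Passes: No


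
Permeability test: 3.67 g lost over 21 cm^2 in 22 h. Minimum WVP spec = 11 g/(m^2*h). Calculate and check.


WVP = 79.44 g/(m^2*h)
Meets specification: Yes


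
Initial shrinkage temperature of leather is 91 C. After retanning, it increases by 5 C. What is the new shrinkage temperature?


New Ts = 91 + 5 = 96 C


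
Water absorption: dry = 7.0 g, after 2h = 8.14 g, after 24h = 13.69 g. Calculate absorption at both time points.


2h absorption = 16.3%
24h absorption = 95.6%


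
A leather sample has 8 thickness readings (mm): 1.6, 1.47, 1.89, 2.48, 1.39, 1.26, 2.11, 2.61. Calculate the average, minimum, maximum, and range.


Sum = 14.81
Average = 14.81 / 8 = 1.85 mm
Minimum = 1.26 mm
Maximum = 2.61 mm
Range = 2.61 - 1.26 = 1.35 mm


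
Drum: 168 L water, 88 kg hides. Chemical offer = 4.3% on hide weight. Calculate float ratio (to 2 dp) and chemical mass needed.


Float ratio = 168 / 88 = 1.91
Chemical = 88 x 4.3 / 100 = 3.784 kg


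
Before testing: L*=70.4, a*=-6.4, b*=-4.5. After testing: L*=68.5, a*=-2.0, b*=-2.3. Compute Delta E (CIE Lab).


dL = 68.5 - 70.4 = -1.9
da = -2.0 - (-6.4) = 4.4
db = -2.3 - (-4.5) = 2.2
dE = sqrt((-1.9)^2 + (4.4)^2 + (2.2)^2) = 5.27


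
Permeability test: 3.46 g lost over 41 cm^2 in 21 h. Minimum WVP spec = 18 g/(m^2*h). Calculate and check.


WVP = 3.46 / (41 x 21) x 10000 = 40.19 g/(m^2*h)
Minimum: 18 g/(m^2*h)
Meets spec: Yes


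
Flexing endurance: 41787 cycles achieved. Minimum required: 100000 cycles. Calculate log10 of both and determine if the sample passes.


log10(41787) = 4.62
log10(100000) = 5.00
Passes: No


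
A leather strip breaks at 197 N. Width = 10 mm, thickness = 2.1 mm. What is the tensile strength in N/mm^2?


9.38 N/mm^2


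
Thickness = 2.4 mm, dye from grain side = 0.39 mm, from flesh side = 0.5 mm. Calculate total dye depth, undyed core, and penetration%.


Total dyed = 0.39 + 0.5 = 0.89 mm
Undyed core = 2.4 - 0.89 = 1.51 mm
Penetration = 0.89 / 2.4 x 100 = 37.1%


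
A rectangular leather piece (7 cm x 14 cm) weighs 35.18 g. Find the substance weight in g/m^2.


Area = 7 x 14 = 98 cm^2
SW = 35.18 / 98 x 10000 = 3589.8 g/m^2


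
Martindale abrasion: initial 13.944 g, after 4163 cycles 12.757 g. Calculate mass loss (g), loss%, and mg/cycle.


Mass loss = 1.187 g
Loss = 8.51%
Rate = 0.285 mg/cycle


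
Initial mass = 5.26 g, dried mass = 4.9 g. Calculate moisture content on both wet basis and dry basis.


Wet basis = 6.8%
Dry basis = 7.3%

Moisture lost = 5.26 - 4.9 = 0.36 g
Wet basis MC = 0.36 / 5.26 x 100 = 6.8%
Dry basis MC = 0.36 / 4.9 x 100 = 7.3%


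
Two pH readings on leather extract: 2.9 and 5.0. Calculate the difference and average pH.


Difference = |2.9 - 5.0| = 2.1
Average = (2.9 + 5.0) / 2 = 3.95


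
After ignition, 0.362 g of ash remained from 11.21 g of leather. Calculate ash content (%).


Ash% = 0.362 / 11.21 x 100
Ash% = 3.23%


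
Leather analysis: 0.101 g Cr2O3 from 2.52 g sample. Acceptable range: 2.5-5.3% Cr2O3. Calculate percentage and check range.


Cr2O3 = 4.01%
Within range: Yes


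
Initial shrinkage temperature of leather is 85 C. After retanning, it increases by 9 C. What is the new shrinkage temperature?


94 C

New Ts = 85 + 9 = 94 C


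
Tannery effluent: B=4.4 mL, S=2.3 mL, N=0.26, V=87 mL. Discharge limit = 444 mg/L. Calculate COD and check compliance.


COD = (4.4 - 2.3) x 0.26 x 8000 / 87 = 50.2 mg/L
Limit: 444 mg/L
Compliant: Yes


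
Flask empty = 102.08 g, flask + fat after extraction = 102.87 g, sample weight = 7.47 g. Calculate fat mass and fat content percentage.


Fat mass = 0.79 g
Fat content = 10.6%


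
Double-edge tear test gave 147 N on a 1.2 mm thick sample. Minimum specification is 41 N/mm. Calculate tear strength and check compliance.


Tear strength = 122.5 N/mm
Compliant: Yes


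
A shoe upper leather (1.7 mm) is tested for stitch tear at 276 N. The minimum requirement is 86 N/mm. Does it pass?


STS = 162.4 N/mm
Passes: Yes

STS = 276 / 1.7 = 162.4 N/mm
Minimum required: 86 N/mm
Passes: Yes


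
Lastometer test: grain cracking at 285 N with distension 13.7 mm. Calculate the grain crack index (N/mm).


20.8 N/mm

Grain crack index = force / distension
Index = 285 / 13.7 = 20.8 N/mm


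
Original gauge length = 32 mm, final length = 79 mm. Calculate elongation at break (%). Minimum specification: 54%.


Elongation = 146.9%
Meets spec: Yes

Extension = 79 - 32 = 47 mm
Elongation = 47 / 32 x 100 = 146.9%
Minimum required: 54%
Meets specification: Yes


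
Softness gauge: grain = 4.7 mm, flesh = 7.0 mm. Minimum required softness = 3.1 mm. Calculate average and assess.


Average softness = 5.85 mm
Meets requirement: Yes


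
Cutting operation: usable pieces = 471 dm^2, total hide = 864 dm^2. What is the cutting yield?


54.5%


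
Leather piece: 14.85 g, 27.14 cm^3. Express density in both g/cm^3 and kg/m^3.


Density = 14.85 / 27.14 = 0.547 g/cm^3
Convert: 0.547 x 1000 = 547 kg/m^3


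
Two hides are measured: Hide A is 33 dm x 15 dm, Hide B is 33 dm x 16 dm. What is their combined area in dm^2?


1023 dm^2

Hide A area = 33 x 15 = 495 dm^2
Hide B area = 33 x 16 = 528 dm^2
Total = 495 + 528 = 1023 dm^2


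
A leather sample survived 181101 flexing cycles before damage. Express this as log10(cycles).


5.26

log10(181101) = 5.26


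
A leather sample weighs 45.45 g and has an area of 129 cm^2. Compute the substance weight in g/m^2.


Substance weight = mass / area x 10000
SW = 45.45 / 129 x 10000
SW = 3523.3 g/m^2


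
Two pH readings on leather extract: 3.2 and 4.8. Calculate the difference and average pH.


Difference = 1.6
Average pH = 4.00

Difference = |3.2 - 4.8| = 1.6
Average = (3.2 + 4.8) / 2 = 4.00


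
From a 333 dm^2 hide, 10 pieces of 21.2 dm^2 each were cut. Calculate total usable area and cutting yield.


Total usable = 10 x 21.2 = 212.0 dm^2
Yield = 212.0 / 333 x 100 = 63.7%


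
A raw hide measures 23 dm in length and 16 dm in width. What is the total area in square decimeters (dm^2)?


368 dm^2


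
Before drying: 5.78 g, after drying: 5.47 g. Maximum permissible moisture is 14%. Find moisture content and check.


Moisture content = 5.4%
Acceptable: Yes


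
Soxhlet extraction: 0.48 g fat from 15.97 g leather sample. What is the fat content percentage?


Fat content = 0.48 / 15.97 x 100
Fat = 3.0%


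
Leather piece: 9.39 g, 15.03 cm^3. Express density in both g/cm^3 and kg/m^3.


0.625 g/cm^3
625 kg/m^3

Density = 9.39 / 15.03 = 0.625 g/cm^3
Convert: 0.625 x 1000 = 625 kg/m^3


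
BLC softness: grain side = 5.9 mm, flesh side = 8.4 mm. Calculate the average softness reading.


7.15 mm


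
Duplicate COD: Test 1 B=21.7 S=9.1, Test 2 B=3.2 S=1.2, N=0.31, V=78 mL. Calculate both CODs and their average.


COD1 = (21.7 - 9.1) x 0.31 x 8000 / 78 = 400.6 mg/L
COD2 = (3.2 - 1.2) x 0.31 x 8000 / 78 = 63.6 mg/L
Average = (400.6 + 63.6) / 2 = 232.1 mg/L


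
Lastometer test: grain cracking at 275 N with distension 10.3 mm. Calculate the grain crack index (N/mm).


26.7 N/mm


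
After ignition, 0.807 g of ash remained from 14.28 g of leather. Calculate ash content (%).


5.65%

Ash% = 0.807 / 14.28 x 100
Ash% = 5.65%


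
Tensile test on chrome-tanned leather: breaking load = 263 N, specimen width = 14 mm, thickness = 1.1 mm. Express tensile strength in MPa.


Cross-section = 14 x 1.1 = 15.4 mm^2
TS = 263 / 15.4 = 17.08 MPa
(1 N/mm^2 = 1 MPa)
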